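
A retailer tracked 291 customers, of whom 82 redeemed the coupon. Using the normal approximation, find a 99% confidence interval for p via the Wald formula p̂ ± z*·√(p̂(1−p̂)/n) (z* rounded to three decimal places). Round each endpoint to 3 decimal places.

(0.214, 0.350)

Sample proportion p̂ = 82/291 = 0.28179.
Standard error of p̂: √(0.202383/291) = √0.000695474 = 0.026372.
For 99% confidence, z* = 2.576.
Margin of error: 2.576 × 0.026372 = 0.06793.
Interval: 0.28179 ± 0.06793 → (0.214, 0.350).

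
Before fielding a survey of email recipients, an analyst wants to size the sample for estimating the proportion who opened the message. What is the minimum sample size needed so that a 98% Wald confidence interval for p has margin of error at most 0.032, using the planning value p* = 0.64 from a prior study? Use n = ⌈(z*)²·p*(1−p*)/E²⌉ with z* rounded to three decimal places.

For 98% confidence, z* = 2.326.
p*(1−p*) = 0.64·0.36 = 0.2304.
(z*)²·p*(1−p*)/E² = 5.410276·0.2304/0.001024 = 1217.312.
⌈1217.312⌉ = 1218.

n = 1218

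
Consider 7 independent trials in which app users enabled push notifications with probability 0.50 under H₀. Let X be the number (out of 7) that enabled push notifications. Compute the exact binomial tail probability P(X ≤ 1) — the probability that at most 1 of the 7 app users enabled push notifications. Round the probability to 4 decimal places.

X ~ Binomial(n=7, p=0.50).
P(X ≤ 1) = C(7,0)·0.50^0·0.50^7 + C(7,1)·0.50^1·0.50^6.
= 0.007812 + 0.054688 = 0.0625.

P = 0.0625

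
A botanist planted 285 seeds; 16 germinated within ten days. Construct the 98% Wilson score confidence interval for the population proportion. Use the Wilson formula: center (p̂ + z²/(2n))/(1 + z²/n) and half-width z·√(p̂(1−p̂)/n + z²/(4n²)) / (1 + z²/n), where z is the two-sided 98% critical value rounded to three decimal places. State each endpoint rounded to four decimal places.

(0.0319, 0.0969)

Here p̂ = 16/285 = 0.05614 and z = 2.326 (z² = 5.410276).
1 + z²/n = 1.018983.
Adjusted center: (0.05614 + z²/(2n))/1.018983 = 0.06441.
Radicand: p̂(1−p̂)/n + z²/(4n²) = 0.000185925 + 0.000016652 = 0.000202577.
Half-width = 2.326·√0.000202577/1.018983 = 0.03249.
So the interval runs from 0.0319 to 0.0969.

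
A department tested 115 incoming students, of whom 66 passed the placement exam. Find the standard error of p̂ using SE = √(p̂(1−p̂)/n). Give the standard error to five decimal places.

SE = 0.04611

The sample proportion is 66/115 = 0.57391.
p̂(1−p̂) = 0.57391·0.42609 = 0.244537.
Dividing by n and taking the root: √0.002126409 = 0.04611.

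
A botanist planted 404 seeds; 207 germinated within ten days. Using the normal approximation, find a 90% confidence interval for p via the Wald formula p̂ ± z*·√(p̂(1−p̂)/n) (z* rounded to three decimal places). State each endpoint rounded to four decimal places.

p̂ = 207/404 = 0.51238.
SE = √(p̂(1−p̂)/n) = √(0.249847/404) = 0.024868.
The 90% critical value is z* = 1.645.
Margin of error: 1.645 × 0.024868 = 0.04091.
CI: 0.51238 ± 0.04091 = (0.4715, 0.5533).

(0.4715, 0.5533)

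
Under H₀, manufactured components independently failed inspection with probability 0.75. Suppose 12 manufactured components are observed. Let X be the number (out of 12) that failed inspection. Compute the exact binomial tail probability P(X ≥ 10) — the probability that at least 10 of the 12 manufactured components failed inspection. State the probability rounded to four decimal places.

X ~ Binomial(n=12, p=0.75).
P(X ≥ 10) = C(12,10)·0.75^10·0.25^2 + C(12,11)·0.75^11·0.25^1 + C(12,12)·0.75^12·0.25^0.
= 0.232293 + 0.126705 + 0.031676 = 0.3907.

P = 0.3907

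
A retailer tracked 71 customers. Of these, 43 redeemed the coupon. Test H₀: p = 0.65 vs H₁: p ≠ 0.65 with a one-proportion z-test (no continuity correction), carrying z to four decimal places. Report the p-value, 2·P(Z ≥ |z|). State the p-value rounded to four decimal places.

p-value = 0.4332

p̂ = 43/71 = 0.60563.
SE₀ = √(0.65·0.35/71) = 0.056606.
z = (p̂ − p₀)/SE = (43/71 − 0.65)/0.056606 ≈ -0.7838.
From the standard normal, 2·P(Z ≥ |z|) = 0.4332.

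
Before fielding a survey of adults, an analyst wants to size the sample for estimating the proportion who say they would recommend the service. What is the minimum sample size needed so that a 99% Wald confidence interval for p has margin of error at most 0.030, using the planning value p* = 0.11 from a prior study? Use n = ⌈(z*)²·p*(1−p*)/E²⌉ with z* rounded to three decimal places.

For 99% confidence, z* = 2.576.
p*(1−p*) = 0.11·0.89 = 0.0979.
Required n before rounding: 6.635776 × 0.0979 / 0.030² = 721.825.
⌈721.825⌉ = 722.

n = 722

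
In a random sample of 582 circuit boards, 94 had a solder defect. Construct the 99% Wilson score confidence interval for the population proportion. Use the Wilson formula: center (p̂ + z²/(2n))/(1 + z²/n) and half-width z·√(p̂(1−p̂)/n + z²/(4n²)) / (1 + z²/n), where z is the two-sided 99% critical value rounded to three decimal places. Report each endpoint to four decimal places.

Here p̂ = 94/582 = 0.16151 and z = 2.576 (z² = 6.635776).
1 + z²/n = 1.011402.
Center = (0.16151 + 0.005701)/1.011402 = 0.16533.
Radicand: p̂(1−p̂)/n + z²/(4n²) = 0.000232691 + 0.000004898 = 0.000237589.
Half-width = z·√(radicand)/denom = 2.576·0.015414/1.011402 = 0.03926.
CI: 0.16533 ± 0.03926 = (0.1261, 0.2046).

(0.1261, 0.2046)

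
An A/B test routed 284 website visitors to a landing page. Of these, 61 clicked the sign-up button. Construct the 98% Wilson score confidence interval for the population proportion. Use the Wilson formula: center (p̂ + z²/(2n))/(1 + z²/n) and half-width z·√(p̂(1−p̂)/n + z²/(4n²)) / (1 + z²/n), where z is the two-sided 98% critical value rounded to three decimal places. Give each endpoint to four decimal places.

(0.1637, 0.2765)

Here p̂ = 61/284 = 0.21479 and z = 2.326 (z² = 5.410276).
Denominator 1 + z²/n = 1 + 5.410276/284 = 1.019050.
Center = (0.21479 + 0.009525)/1.019050 = 0.22012.
Radicand: p̂(1−p̂)/n + z²/(4n²) = 0.000593854 + 0.000016770 = 0.000610624.
Half-width = 2.326·√0.000610624/1.019050 = 0.05640.
Interval: 0.22012 ± 0.05640 → (0.1637, 0.2765).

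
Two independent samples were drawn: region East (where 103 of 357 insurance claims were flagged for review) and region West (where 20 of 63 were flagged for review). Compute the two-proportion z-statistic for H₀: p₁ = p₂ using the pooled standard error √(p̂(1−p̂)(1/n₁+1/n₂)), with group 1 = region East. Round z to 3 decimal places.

Sample proportions: p̂₁ = 103/357 = 0.28852 and p̂₂ = 20/63 = 0.31746.
Pooled p̂ = (103+20)/(357+63) = 123/420 = 0.29286.
Pooled SE = √[0.2070918·0.01867414] ≈ 0.062187.
z = -0.02894/0.062187 = -0.465.

z = -0.465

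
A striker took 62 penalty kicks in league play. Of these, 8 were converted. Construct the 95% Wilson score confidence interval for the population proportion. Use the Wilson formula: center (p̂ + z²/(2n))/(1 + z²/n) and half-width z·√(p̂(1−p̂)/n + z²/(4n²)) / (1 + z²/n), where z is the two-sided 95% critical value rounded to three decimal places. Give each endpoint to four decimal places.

p̂ = 8/62 = 0.12903; z = 1.960, so z² = 3.841600.
1 + z²/n = 1.061961.
Center = (0.12903 + 0.030981)/1.061961 = 0.15068.
Radicand: p̂(1−p̂)/n + z²/(4n²) = 0.001812628 + 0.000249844 = 0.002062472.
Half-width = 1.960·√0.002062472/1.061961 = 0.08382.
CI: 0.15068 ± 0.08382 = (0.0669, 0.2345).

(0.0669, 0.2345)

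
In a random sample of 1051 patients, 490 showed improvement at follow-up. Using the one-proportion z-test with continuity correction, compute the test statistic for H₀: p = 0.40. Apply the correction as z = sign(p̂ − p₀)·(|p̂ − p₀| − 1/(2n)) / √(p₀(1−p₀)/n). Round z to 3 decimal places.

Sample proportion p̂ = 490/1051 = 0.46622. p̂ − p₀ = 0.066223.
Continuity correction 1/(2n) = 1/2102 = 0.000476.
Corrected numerator: |0.066223| − 0.000476 = 0.065747.
SE₀ = √(0.40·0.60/1051) = 0.015111.
z = +0.065747/0.015111 = 4.351.

z = 4.351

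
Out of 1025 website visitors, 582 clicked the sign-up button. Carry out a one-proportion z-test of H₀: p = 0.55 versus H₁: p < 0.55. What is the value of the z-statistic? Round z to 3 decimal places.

p̂ = 582/1025 = 0.56780.
Null standard error: √(0.55·0.45/1025) = √0.000241463 = 0.015539.
z = (p̂ − p₀)/SE = (0.56780 − 0.55)/0.015539 = 1.146.

z = 1.146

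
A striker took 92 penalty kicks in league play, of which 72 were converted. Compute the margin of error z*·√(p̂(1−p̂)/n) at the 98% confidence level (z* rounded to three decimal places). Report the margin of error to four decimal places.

p̂ = 72/92 = 0.78261.
SE(p̂) = √(0.78261·0.21739/92) = 0.043003.
For 98% confidence, z* = 2.326.
Margin of error = z*·SE = 2.326 × 0.043003 = 0.1000.

ME = 0.1000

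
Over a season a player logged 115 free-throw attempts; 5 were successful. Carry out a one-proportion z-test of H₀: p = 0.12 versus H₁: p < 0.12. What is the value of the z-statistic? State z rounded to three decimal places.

With x = 5 successes in n = 115, p̂ = 0.04348.
Under H₀, SE = √(p₀(1−p₀)/n) = √(0.12·0.88/115) = √0.000918261 = 0.030303.
z = (p̂ − p₀)/SE = (0.04348 − 0.12)/0.030303 = -2.525.

z = -2.525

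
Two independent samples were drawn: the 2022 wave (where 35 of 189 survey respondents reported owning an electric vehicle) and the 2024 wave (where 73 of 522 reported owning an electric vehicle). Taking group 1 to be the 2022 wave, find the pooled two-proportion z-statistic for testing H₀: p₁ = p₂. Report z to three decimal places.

Sample proportions: p̂₁ = 35/189 = 0.18519 and p̂₂ = 73/522 = 0.13985.
Pooled p̂ = (35+73)/(189+522) = 108/711 = 0.15190.
SE = √[p̂(1−p̂)(1/n₁+1/n₂)] = √[0.15190·0.84810·(1/189+1/522)] ≈ 0.030470.
z = (p̂₁ − p̂₂)/SE = (0.18519 − 0.13985)/0.030470 = 0.04534/0.030470 = 1.488.

z = 1.488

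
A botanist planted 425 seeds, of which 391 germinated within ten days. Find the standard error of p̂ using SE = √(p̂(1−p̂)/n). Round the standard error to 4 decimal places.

SE = 0.0132

p̂ = 391/425 = 0.92000.
p̂(1−p̂) = 0.92000·0.08000 = 0.073600.
Dividing by n and taking the root: √0.000173176 = 0.0132.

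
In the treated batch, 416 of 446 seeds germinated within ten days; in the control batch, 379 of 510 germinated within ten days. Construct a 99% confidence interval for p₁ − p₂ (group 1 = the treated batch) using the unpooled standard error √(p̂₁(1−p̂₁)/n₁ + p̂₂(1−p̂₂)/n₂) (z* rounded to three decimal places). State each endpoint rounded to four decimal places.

(0.1311, 0.2481)

p̂₁ = 0.93274, p̂₂ = 0.74314, so the observed difference is 0.18960.
Unpooled SE = √(p̂₁(1−p̂₁)/n₁ + p̂₂(1−p̂₂)/n₂) = √(0.000140673 + 0.000374283) = 0.022693.
The 99% critical value is z* = 2.576. Margin = 2.576·0.022693 = 0.05846.
So the interval runs from 0.1311 to 0.2481.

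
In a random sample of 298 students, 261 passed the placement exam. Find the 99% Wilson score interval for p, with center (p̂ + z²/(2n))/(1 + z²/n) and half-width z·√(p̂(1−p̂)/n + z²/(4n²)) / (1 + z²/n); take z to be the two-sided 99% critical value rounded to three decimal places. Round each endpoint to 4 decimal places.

p̂ = 261/298 = 0.87584; z = 2.576, so z² = 6.635776.
Denominator 1 + z²/n = 1 + 6.635776/298 = 1.022268.
Adjusted center: (0.87584 + z²/(2n))/1.022268 = 0.86765.
Radicand: p̂(1−p̂)/n + z²/(4n²) = 0.000364916 + 0.000018681 = 0.000383597.
Half-width = z·√(radicand)/denom = 2.576·0.019586/1.022268 = 0.04935.
CI: 0.86765 ± 0.04935 = (0.8183, 0.9170).

(0.8183, 0.9170)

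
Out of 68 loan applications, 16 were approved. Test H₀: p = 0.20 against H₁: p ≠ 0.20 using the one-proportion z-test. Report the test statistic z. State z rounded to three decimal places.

z = 0.728

With x = 16 successes in n = 68, p̂ = 0.23529.
Under H₀, SE = √(p₀(1−p₀)/n) = √(0.20·0.80/68) = √0.002352941 = 0.048507.
z = (p̂ − p₀)/SE = (0.23529 − 0.20)/0.048507 = 0.728.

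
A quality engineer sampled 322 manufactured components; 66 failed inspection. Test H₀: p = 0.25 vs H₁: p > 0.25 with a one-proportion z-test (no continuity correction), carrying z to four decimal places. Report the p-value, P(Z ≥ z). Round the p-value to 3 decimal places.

p-value = 0.969

p̂ = 66/322 = 0.20497.
Null standard error: √(0.25·0.75/322) = √0.000582298 = 0.024131.
Test statistic (full precision, shown to 4 dp): z = (66/322 − 0.25)/SE₀ ≈ -1.8661.
From the standard normal, P(Z ≥ z) = 0.969.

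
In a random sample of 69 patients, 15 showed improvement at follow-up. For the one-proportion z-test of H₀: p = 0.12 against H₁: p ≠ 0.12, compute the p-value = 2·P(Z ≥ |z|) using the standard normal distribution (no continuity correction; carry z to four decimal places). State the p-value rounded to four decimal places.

Sample proportion p̂ = 15/69 = 0.21739.
SE₀ = √(0.12·0.88/69) = 0.039121.
Test statistic (full precision, shown to 4 dp): z = (15/69 − 0.12)/SE₀ ≈ 2.4895.
p-value = 2·P(Z ≥ |z|) with z = 2.4895 → 0.0128.

p-value = 0.0128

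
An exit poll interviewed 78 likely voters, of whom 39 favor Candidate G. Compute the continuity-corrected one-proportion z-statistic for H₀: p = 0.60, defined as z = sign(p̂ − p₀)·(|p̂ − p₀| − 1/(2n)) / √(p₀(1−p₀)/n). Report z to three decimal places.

With x = 39 successes in n = 78, p̂ = 0.50000. p̂ − p₀ = -0.100000.
Continuity correction 1/(2n) = 1/156 = 0.006410.
Corrected numerator: |-0.100000| − 0.006410 = 0.093590.
Under H₀, SE = √(p₀(1−p₀)/n) = √(0.60·0.40/78) = √0.003076923 = 0.055470.
z = (−)0.093590/0.055470 = -1.687.

z = -1.687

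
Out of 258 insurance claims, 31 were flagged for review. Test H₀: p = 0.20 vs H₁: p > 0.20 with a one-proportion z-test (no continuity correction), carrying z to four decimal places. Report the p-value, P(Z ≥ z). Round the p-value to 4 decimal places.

With x = 31 successes in n = 258, p̂ = 0.12016.
Null standard error: √(0.20·0.80/258) = √0.000620155 = 0.024903.
z = (p̂ − p₀)/SE = (31/258 − 0.20)/0.024903 ≈ -3.2062.
p-value = P(Z ≥ z) with z = -3.2062 → 0.9993.

p-value = 0.9993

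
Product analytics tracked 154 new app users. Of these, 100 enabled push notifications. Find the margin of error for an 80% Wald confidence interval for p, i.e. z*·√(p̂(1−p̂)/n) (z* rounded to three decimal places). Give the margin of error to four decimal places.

ME = 0.0493

p̂ = 100/154 = 0.64935.
SE(p̂) = √(0.64935·0.35065/154) = 0.038452.
The 80% critical value is z* = 1.282.
Margin of error = z*·SE = 1.282 × 0.038452 = 0.0493.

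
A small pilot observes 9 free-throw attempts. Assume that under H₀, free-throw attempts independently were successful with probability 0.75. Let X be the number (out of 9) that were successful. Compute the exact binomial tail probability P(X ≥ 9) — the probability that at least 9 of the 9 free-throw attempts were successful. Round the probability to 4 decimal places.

X ~ Binomial(n=9, p=0.75).
P(X ≥ 9) = C(9,9)·0.75^9·0.25^0.
= 0.075085 = 0.0751.

P = 0.0751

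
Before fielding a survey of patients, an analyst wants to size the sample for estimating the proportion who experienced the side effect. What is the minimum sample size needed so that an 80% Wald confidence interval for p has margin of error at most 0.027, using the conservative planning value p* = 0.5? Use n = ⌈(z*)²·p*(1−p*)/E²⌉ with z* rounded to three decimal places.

z* = 1.282 at the 80% level.
p*(1−p*) = 0.2500.
(z*)²·p*(1−p*)/E² = 1.643524·0.2500/0.000729 = 563.623.
⌈563.623⌉ = 564.

n = 564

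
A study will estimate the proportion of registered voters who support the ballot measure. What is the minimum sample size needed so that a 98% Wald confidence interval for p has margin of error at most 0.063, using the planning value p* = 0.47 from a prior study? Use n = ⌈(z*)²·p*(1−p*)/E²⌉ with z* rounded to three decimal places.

The 98% critical value is z* = 2.326.
p*(1−p*) = 0.47·0.53 = 0.2491.
Required n before rounding: 5.410276 × 0.2491 / 0.063² = 339.557.
Rounding up, n = 340.

n = 340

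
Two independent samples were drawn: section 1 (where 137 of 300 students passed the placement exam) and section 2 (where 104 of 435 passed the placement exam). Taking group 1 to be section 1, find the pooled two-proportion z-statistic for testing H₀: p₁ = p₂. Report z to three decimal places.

p̂₁ = 137/300 = 0.45667, p̂₂ = 104/435 = 0.23908.
Pooling: p̂ = 241/735 = 0.32789.
SE = √[p̂(1−p̂)(1/n₁+1/n₂)] = √[0.32789·0.67211·(1/300+1/435)] ≈ 0.035231.
z = 0.21759/0.035231 = 6.176.

z = 6.176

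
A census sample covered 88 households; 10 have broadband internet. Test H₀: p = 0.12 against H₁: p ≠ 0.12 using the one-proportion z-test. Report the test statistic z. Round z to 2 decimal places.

z = -0.18

Sample proportion p̂ = 10/88 = 0.11364.
Null standard error: √(0.12·0.88/88) = √0.001200000 = 0.034641.
z = (0.11364 − 0.12)/0.034641 = -0.00636/0.034641 = -0.18.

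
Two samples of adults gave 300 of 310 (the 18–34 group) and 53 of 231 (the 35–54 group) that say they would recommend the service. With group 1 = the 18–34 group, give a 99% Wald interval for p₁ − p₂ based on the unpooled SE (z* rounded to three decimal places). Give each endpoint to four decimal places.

p̂₁ = 0.96774, p̂₂ = 0.22944, so the observed difference is 0.73830.
SE = √(0.000100702 + 0.000765350) = √0.000866052 = 0.029429.
The 99% critical value is z* = 2.576. Margin of error = 0.07581.
CI: 0.73830 ± 0.07581 = (0.6625, 0.8141).

(0.6625, 0.8141)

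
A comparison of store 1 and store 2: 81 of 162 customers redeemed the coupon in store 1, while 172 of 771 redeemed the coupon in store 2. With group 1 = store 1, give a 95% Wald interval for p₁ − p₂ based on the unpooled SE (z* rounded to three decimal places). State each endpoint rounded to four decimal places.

p̂₁ = 81/162 = 0.50000, p̂₂ = 172/771 = 0.22309; p̂₁ − p̂₂ = 0.27691.
Unpooled SE = √(p̂₁(1−p̂₁)/n₁ + p̂₂(1−p̂₂)/n₂) = √(0.001543210 + 0.000224798) = 0.042048.
For 95% confidence, z* = 1.960. Margin of error = 0.08241.
So the interval runs from 0.1945 to 0.3593.

(0.1945, 0.3593)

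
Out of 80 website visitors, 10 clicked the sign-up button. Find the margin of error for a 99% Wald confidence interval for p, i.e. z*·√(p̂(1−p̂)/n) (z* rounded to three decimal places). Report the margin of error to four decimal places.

ME = 0.0952

p̂ = 10/80 = 0.12500.
Standard error of p̂: √(0.109375/80) = √0.001367187 = 0.036975.
z* = 2.576 at the 99% level.
So ME = 0.0952.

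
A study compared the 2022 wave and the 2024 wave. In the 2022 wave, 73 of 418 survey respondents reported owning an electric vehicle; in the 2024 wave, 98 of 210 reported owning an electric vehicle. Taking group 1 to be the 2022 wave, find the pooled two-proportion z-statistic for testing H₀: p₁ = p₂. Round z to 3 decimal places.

z = -7.756

Sample proportions: p̂₁ = 73/418 = 0.17464 and p̂₂ = 98/210 = 0.46667.
Pooling: p̂ = 171/628 = 0.27229.
SE = √[p̂(1−p̂)(1/n₁+1/n₂)] = √[0.27229·0.72771·(1/418+1/210)] ≈ 0.037651.
z = -0.29203/0.037651 = -7.756.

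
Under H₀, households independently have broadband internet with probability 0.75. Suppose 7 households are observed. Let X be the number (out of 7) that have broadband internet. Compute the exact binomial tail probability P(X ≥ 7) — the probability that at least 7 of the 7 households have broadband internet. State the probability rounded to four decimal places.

X is binomial with n = 7 and p = 0.75.
P(X ≥ 7) = C(7,7)·0.75^7·0.25^0.
= 0.133484 = 0.1335.

P = 0.1335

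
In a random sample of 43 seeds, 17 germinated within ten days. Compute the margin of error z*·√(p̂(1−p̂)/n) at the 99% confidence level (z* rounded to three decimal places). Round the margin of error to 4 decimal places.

ME = 0.1921

With x = 17 successes in n = 43, p̂ = 0.39535.
SE(p̂) = √(0.39535·0.60465/43) = 0.074560.
z* = 2.576 at the 99% level.
Margin of error = z*·SE = 2.576 × 0.074560 = 0.1921.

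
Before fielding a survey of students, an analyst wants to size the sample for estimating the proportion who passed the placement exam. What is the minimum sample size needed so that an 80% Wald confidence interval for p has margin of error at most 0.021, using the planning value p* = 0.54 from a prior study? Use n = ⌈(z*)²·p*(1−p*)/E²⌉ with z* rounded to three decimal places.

n = 926

The 80% critical value is z* = 1.282.
p*(1−p*) = 0.2484.
Required n before rounding: 1.643524 × 0.2484 / 0.021² = 925.740.
Rounding up, n = 926.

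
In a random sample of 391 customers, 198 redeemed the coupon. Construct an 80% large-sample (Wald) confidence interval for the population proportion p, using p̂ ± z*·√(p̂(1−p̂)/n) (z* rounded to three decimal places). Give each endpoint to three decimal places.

The sample proportion is 198/391 = 0.50639.
Standard error of p̂: √(0.249959/391) = √0.000639282 = 0.025284.
For 80% confidence, z* = 1.282.
Margin = 1.282·0.025284 = 0.03241.
So the interval runs from 0.474 to 0.539.

(0.474, 0.539)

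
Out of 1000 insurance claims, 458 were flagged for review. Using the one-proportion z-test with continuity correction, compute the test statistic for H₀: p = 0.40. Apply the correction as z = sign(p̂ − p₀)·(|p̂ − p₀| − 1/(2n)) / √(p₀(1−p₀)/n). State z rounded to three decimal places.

z = 3.712

p̂ = 458/1000 = 0.45800. p̂ − p₀ = 0.058000.
1/(2n) = 0.000500.
Corrected numerator: |0.058000| − 0.000500 = 0.057500.
SE₀ = √(0.40·0.60/1000) = 0.015492.
z = (+)0.057500/0.015492 = 3.712.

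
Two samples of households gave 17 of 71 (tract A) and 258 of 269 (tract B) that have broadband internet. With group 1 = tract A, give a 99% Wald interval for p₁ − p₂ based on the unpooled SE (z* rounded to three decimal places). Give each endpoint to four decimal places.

(-0.8538, -0.5856)

p̂₁ = 17/71 = 0.23944, p̂₂ = 258/269 = 0.95911; p̂₁ − p̂₂ = -0.71967.
SE = √(0.002564883 + 0.000145799) = √0.002710682 = 0.052064.
z* = 2.576 at the 99% level. Margin = 2.576·0.052064 = 0.13412.
CI: -0.71967 ± 0.13412 = (-0.8538, -0.5856).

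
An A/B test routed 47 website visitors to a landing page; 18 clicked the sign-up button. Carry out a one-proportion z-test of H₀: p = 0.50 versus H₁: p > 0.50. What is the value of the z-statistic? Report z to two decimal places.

The sample proportion is 18/47 = 0.38298.
SE₀ = √(0.50·0.50/47) = 0.072932.
z = (0.38298 − 0.50)/0.072932 = -0.11702/0.072932 = -1.60.

z = -1.60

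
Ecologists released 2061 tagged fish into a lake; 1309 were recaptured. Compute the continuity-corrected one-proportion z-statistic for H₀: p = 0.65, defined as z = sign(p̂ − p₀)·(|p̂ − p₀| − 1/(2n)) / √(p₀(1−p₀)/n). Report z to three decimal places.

The sample proportion is 1309/2061 = 0.63513. p̂ − p₀ = -0.014871.
1/(2n) = 0.000243.
Corrected numerator: |-0.014871| − 0.000243 = 0.014628.
Under H₀, SE = √(p₀(1−p₀)/n) = √(0.65·0.35/2061) = √0.000110383 = 0.010506.
z = (−)0.014628/0.010506 = -1.392.

z = -1.392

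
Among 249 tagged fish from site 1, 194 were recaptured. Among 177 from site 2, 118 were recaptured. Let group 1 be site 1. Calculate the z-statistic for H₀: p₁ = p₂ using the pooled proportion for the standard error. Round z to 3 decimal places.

z = 2.584

p̂₁ = 194/249 = 0.77912, p̂₂ = 118/177 = 0.66667.
Pooling: p̂ = 312/426 = 0.73239.
Pooled SE = √[0.1959929·0.00966578] ≈ 0.043525.
z = 0.11245/0.043525 = 2.584.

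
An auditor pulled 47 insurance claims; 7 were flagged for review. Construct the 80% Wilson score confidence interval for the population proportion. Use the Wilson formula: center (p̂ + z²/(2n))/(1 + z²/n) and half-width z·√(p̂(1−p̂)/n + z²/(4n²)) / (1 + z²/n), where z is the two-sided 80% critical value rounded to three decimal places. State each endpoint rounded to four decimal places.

(0.0943, 0.2273)

Here p̂ = 7/47 = 0.14894 and z = 1.282 (z² = 1.643524).
1 + z²/n = 1.034969.
Adjusted center: (0.14894 + z²/(2n))/1.034969 = 0.16080.
Radicand: p̂(1−p̂)/n + z²/(4n²) = 0.002696898 + 0.000186003 = 0.002882901.
Half-width = 1.282·√0.002882901/1.034969 = 0.06651.
CI: 0.16080 ± 0.06651 = (0.0943, 0.2273).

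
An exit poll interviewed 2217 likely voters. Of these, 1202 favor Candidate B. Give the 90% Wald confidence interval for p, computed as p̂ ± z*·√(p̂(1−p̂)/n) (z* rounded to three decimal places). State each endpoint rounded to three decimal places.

Sample proportion p̂ = 1202/2217 = 0.54217.
SE = √(p̂(1−p̂)/n) = √(0.248221/2217) = 0.010581.
z* = 1.645 at the 90% level.
Margin of error: 1.645 × 0.010581 = 0.01741.
Interval: 0.54217 ± 0.01741 → (0.525, 0.560).

(0.525, 0.560)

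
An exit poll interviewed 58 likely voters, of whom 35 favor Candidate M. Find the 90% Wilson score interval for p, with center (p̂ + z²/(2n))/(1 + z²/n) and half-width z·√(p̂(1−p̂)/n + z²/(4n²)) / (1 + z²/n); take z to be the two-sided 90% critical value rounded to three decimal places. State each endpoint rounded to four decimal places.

Here p̂ = 35/58 = 0.60345 and z = 1.645 (z² = 2.706025).
1 + z²/n = 1.046656.
Adjusted center: (0.60345 + z²/(2n))/1.046656 = 0.59884.
Radicand: p̂(1−p̂)/n + z²/(4n²) = 0.004125835 + 0.000201102 = 0.004326937.
Half-width = 1.645·√0.004326937/1.046656 = 0.10338.
CI: 0.59884 ± 0.10338 = (0.4955, 0.7022).

(0.4955, 0.7022)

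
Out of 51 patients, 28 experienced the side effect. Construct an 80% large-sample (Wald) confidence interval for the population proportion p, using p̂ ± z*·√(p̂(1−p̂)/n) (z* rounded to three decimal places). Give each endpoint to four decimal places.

Sample proportion p̂ = 28/51 = 0.54902.
SE = √(p̂(1−p̂)/n) = √(0.247597/51) = 0.069677.
The 80% critical value is z* = 1.282.
Margin = 1.282·0.069677 = 0.08933.
Interval: 0.54902 ± 0.08933 → (0.4597, 0.6383).

(0.4597, 0.6383)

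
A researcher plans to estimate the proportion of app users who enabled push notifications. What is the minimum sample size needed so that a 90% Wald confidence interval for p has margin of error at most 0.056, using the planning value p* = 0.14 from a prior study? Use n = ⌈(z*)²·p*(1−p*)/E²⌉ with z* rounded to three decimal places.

n = 104

The 90% critical value is z* = 1.645.
p*(1−p*) = 0.1204.
(z*)²·p*(1−p*)/E² = 2.706025·0.1204/0.003136 = 103.892.
Rounding up, n = 104.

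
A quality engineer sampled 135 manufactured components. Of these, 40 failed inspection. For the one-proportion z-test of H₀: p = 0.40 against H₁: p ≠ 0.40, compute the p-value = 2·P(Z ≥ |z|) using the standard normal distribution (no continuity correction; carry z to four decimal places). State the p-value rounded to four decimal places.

p-value = 0.0139

With x = 40 successes in n = 135, p̂ = 0.29630.
SE₀ = √(0.40·0.60/135) = 0.042164.
Test statistic (full precision, shown to 4 dp): z = (40/135 − 0.40)/SE₀ ≈ -2.4595.
p-value = 2·P(Z ≥ |z|) with z = -2.4595 → 0.0139.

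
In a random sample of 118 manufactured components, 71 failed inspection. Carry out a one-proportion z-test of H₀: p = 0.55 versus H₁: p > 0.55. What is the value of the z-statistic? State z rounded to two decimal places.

With x = 71 successes in n = 118, p̂ = 0.60169.
Null standard error: √(0.55·0.45/118) = √0.002097458 = 0.045798.
z = (0.60169 − 0.55)/0.045798 = 0.05169/0.045798 = 1.13.

z = 1.13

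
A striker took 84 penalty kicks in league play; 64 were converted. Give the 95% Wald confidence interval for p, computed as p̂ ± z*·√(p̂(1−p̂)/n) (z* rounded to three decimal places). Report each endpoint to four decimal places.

(0.6708, 0.8530)

p̂ = 64/84 = 0.76190.
Standard error of p̂: √(0.181406/84) = √0.002159594 = 0.046471.
The 95% critical value is z* = 1.960.
Margin = 1.960·0.046471 = 0.09108.
So the interval runs from 0.6708 to 0.8530.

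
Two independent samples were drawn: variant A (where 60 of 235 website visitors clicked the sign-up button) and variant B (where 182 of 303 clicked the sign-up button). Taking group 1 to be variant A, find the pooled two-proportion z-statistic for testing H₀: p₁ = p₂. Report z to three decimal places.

z = -7.986

Sample proportions: p̂₁ = 60/235 = 0.25532 and p̂₂ = 182/303 = 0.60066.
Pooling: p̂ = 242/538 = 0.44981.
SE = √[p̂(1−p̂)(1/n₁+1/n₂)] = √[0.44981·0.55019·(1/235+1/303)] ≈ 0.043242.
z = -0.34534/0.043242 = -7.986.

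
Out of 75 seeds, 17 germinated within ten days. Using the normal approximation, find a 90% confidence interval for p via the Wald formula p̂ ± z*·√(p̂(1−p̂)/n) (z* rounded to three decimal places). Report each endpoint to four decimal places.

(0.1471, 0.3062)

Sample proportion p̂ = 17/75 = 0.22667.
SE(p̂) = √(0.22667·0.77333/75) = 0.048344.
z* = 1.645 at the 90% level.
Margin = 1.645·0.048344 = 0.07953.
Interval: 0.22667 ± 0.07953 → (0.1471, 0.3062).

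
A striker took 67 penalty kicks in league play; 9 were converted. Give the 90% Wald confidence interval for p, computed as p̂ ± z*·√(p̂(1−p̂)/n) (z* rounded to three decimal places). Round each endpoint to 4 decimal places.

(0.0658, 0.2029)

The sample proportion is 9/67 = 0.13433.
Standard error of p̂: √(0.116284/67) = √0.001735586 = 0.041660.
The 90% critical value is z* = 1.645.
Margin = 1.645·0.041660 = 0.06853.
So the interval runs from 0.0658 to 0.2029.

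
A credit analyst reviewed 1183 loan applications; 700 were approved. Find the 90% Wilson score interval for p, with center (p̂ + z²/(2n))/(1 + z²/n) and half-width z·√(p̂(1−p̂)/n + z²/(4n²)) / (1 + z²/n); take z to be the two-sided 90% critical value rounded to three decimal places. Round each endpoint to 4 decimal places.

(0.5680, 0.6150)

Here p̂ = 700/1183 = 0.59172 and z = 1.645 (z² = 2.706025).
1 + z²/n = 1.002287.
Center = (0.59172 + 0.001144)/1.002287 = 0.59151.
Radicand: p̂(1−p̂)/n + z²/(4n²) = 0.000204217 + 0.000000483 = 0.000204700.
Half-width = 1.645·√0.000204700/1.002287 = 0.02348.
Interval: 0.59151 ± 0.02348 → (0.5680, 0.6150).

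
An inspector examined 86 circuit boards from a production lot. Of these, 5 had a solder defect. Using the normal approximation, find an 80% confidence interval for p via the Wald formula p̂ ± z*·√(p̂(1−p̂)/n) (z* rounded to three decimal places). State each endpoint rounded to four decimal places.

(0.0258, 0.0905)

p̂ = 5/86 = 0.05814.
Standard error of p̂: √(0.054759/86) = √0.000636736 = 0.025234.
The 80% critical value is z* = 1.282.
Margin = 1.282·0.025234 = 0.03235.
So the interval runs from 0.0258 to 0.0905.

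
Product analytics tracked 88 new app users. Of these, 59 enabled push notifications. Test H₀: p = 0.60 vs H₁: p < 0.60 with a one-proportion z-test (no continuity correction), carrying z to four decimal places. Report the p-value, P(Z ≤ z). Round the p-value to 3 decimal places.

With x = 59 successes in n = 88, p̂ = 0.67045.
Null standard error: √(0.60·0.40/88) = √0.002727273 = 0.052223.
z = (p̂ − p₀)/SE = (59/88 − 0.60)/0.052223 ≈ 1.3491.
From the standard normal, P(Z ≤ z) = 0.911.

p-value = 0.911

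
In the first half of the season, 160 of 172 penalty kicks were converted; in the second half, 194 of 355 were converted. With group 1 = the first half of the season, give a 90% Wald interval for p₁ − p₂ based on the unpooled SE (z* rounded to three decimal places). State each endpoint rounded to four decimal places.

(0.3298, 0.4377)

p̂₁ = 0.93023, p̂₂ = 0.54648, so the observed difference is 0.38375.
SE = √(0.000377325 + 0.000698140) = √0.001075465 = 0.032794.
z* = 1.645 at the 90% level. Margin of error = 0.05395.
So the interval runs from 0.3298 to 0.4377.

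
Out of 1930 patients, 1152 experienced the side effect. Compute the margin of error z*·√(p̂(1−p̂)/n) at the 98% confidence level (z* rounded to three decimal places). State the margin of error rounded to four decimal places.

Sample proportion p̂ = 1152/1930 = 0.59689.
SE = √(p̂(1−p̂)/n) = √(0.240612/1930) = 0.011166.
z* = 2.326 at the 98% level.
So ME = 0.0260.

ME = 0.0260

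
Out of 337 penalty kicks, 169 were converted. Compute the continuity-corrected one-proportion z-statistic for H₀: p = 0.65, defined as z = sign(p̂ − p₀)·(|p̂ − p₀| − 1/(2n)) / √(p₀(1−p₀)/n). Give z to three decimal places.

Sample proportion p̂ = 169/337 = 0.50148. p̂ − p₀ = -0.148516.
Continuity correction 1/(2n) = 1/674 = 0.001484.
Corrected numerator: |-0.148516| − 0.001484 = 0.147032.
Under H₀, SE = √(p₀(1−p₀)/n) = √(0.65·0.35/337) = √0.000675074 = 0.025982.
z = (−)0.147032/0.025982 = -5.659.

z = -5.659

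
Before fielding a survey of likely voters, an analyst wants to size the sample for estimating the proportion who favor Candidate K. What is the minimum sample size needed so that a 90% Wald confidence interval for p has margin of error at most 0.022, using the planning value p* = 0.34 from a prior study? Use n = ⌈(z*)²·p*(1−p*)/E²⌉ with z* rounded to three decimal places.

n = 1255

For 90% confidence, z* = 1.645.
p*(1−p*) = 0.2244.
Required n before rounding: 2.706025 × 0.2244 / 0.022² = 1254.612.
Rounding up, n = 1255.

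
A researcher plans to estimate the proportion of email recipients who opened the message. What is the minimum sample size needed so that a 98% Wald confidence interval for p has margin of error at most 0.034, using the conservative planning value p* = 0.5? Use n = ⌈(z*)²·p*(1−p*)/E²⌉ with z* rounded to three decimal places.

n = 1171

The 98% critical value is z* = 2.326.
p*(1−p*) = 0.50·0.50 = 0.2500.
(z*)²·p*(1−p*)/E² = 5.410276·0.2500/0.001156 = 1170.042.
Rounding up, n = 1171.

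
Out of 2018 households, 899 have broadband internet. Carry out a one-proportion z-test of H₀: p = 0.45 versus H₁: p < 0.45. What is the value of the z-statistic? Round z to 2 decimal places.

The sample proportion is 899/2018 = 0.44549.
Null standard error: √(0.45·0.55/2018) = √0.000122646 = 0.011075.
z = (p̂ − p₀)/SE = (0.44549 − 0.45)/0.011075 = -0.41.

z = -0.41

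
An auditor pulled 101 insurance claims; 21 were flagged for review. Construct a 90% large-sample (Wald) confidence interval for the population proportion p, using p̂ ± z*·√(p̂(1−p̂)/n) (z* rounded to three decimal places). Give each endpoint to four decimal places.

p̂ = 21/101 = 0.20792.
Standard error of p̂: √(0.164690/101) = √0.001630591 = 0.040381.
For 90% confidence, z* = 1.645.
Margin = 1.645·0.040381 = 0.06643.
Interval: 0.20792 ± 0.06643 → (0.1415, 0.2743).

(0.1415, 0.2743)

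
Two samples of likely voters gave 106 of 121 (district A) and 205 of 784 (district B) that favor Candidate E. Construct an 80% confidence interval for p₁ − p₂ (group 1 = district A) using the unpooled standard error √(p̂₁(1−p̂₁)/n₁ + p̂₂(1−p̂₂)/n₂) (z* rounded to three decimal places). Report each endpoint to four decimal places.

p̂₁ = 0.87603, p̂₂ = 0.26148, so the observed difference is 0.61455.
SE = √(0.000897514 + 0.000246311) = √0.001143825 = 0.033820.
z* = 1.282 at the 80% level. Margin = 1.282·0.033820 = 0.04336.
CI: 0.61455 ± 0.04336 = (0.5712, 0.6579).

(0.5712, 0.6579)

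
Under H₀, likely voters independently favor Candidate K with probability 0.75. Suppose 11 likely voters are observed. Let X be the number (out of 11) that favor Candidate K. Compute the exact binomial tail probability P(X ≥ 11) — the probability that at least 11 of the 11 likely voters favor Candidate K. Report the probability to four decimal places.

X is binomial with n = 11 and p = 0.75.
P(X ≥ 11) = C(11,11)·0.75^11·0.25^0.
= 0.042235 = 0.0422.

P = 0.0422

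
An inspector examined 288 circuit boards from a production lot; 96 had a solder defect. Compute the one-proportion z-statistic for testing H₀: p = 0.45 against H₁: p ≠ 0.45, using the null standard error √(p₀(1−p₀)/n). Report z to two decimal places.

p̂ = 96/288 = 0.33333.
Null standard error: √(0.45·0.55/288) = √0.000859375 = 0.029315.
z = (0.33333 − 0.45)/0.029315 = -0.11667/0.029315 = -3.98.

z = -3.98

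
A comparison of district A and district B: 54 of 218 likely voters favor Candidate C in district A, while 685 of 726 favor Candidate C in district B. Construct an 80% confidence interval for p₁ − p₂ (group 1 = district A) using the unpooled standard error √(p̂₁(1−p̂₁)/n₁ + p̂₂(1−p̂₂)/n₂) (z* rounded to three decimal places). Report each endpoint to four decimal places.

p̂₁ = 0.24771, p̂₂ = 0.94353, so the observed difference is -0.69582.
SE = √(0.000854807 + 0.000073395) = √0.000928202 = 0.030466.
For 80% confidence, z* = 1.282. Margin = 1.282·0.030466 = 0.03906.
So the interval runs from -0.7349 to -0.6568.

(-0.7349, -0.6568)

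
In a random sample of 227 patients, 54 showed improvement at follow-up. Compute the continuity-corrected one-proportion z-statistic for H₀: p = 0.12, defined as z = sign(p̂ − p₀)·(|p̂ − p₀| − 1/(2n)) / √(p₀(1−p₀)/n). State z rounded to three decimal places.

With x = 54 successes in n = 227, p̂ = 0.23789. p̂ − p₀ = 0.117885.
Continuity correction 1/(2n) = 1/454 = 0.002203.
Corrected numerator: |0.117885| − 0.002203 = 0.115682.
Under H₀, SE = √(p₀(1−p₀)/n) = √(0.12·0.88/227) = √0.000465198 = 0.021568.
z = (+)0.115682/0.021568 = 5.364.

z = 5.364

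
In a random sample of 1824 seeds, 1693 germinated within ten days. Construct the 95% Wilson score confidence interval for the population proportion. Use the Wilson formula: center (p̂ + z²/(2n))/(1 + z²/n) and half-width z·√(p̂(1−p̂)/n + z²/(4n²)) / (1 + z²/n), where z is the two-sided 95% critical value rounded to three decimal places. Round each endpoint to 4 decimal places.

(0.9154, 0.9392)

Here p̂ = 1693/1824 = 0.92818 and z = 1.960 (z² = 3.841600).
Denominator 1 + z²/n = 1 + 3.841600/1824 = 1.002106.
Adjusted center: (0.92818 + z²/(2n))/1.002106 = 0.92728.
Radicand: p̂(1−p̂)/n + z²/(4n²) = 0.000036547 + 0.000000289 = 0.000036836.
Half-width = z·√(radicand)/denom = 1.960·0.006069/1.002106 = 0.01187.
So the interval runs from 0.9154 to 0.9392.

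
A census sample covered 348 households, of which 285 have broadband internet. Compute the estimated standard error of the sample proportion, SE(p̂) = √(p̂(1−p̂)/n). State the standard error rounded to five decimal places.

SE = 0.02064

The sample proportion is 285/348 = 0.81897.
p̂(1−p̂) = 0.81897·0.18103 = 0.148258.
SE = √(0.148258/348) = √0.000426029 = 0.02064.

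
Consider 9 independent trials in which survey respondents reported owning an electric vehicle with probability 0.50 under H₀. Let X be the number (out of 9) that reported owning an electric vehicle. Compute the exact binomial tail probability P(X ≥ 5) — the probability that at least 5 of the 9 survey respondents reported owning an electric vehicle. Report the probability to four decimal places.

X ~ Binomial(n=9, p=0.50).
P(X ≥ 5) = Σ_{j=5}^{9} C(9,j)·0.50^j·0.50^{9−j}.
= 0.246094 + 0.164062 + 0.070312 + 0.017578 + 0.001953 = 0.5000.

P = 0.5000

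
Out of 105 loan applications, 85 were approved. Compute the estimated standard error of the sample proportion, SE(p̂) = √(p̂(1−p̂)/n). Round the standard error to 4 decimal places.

SE = 0.0383

With x = 85 successes in n = 105, p̂ = 0.80952.
p̂(1−p̂) = 0.154197.
Dividing by n and taking the root: √0.001468543 = 0.0383.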